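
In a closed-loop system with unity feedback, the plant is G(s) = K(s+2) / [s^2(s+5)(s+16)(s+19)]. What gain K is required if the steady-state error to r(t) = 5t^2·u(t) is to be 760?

10

G(s) has two factors of s in the denominator, so the system is type 2.
K_a = lim_{s→0} s^2·G(s) = K·2 / (5·16·19) = (1/760)·K.
e_ss = 10/K_a = 760 ⇒ K_a = 1/76 ⇒ K = (1/76)/(1/760) = 10.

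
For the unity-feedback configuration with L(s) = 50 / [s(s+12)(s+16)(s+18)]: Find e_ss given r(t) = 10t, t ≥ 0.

691.2

L(s) has one factor of s in the denominator, so the system is type 1.
K_v = lim_{s→0} s·L(s) = 50 / (12·16·18) = 25/1728.
e_ss = 10/K_v = 10/(25/1728) = 691.2.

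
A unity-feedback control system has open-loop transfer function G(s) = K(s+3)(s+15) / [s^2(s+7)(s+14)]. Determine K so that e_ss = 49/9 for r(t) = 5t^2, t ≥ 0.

4

System type = 2 (two poles at s=0).
K_a = lim_{s→0} s^2·G(s) = K·3·15 / (7·14) = (45/98)·K.
e_ss = 10/K_a = 49/9 ⇒ K_a = 90/49 ⇒ K = (90/49)/(45/98) = 4.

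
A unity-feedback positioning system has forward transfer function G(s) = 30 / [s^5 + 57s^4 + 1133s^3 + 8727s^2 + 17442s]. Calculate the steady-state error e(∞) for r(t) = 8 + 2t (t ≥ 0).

1162.8

Factoring s from the denominator leaves a polynomial with constant term 17442, so the system is type 1. By superposition:
  • 8: tracked with zero error.
  • 2t: e_ss = 2/K_v with K_v=5/2907 → 1162.8.
Total e_ss = 1162.8.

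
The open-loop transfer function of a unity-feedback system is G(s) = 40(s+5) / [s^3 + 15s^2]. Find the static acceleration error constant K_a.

40/3

Lowest-order denominator term is 15s^2, so the open loop has 2 poles at the origin → type 2 system.
K_a = lim_{s→0} s^2·G(s) = 40·5 / 15 = 40/3.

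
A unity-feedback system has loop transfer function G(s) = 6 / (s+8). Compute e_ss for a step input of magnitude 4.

16/7

System type = 0 (no poles at s=0).
K_p = lim_{s→0} G(s) = 6 / (8) = 0.75.
e_ss = 4/(1 + K_p) = 4/1.75 = 16/7.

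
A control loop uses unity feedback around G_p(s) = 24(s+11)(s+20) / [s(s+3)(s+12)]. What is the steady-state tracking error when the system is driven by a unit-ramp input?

3/440

G_p(s) has one factor of s in the denominator, so the system is type 1.
K_v = lim_{s→0} s·G_p(s) = 24·11·20 / (3·12) = 440/3.
e_ss = 1/K_v = 1/(440/3) = 3/440.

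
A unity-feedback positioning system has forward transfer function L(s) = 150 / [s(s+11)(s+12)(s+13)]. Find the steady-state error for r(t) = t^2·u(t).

infinity

The open loop has one pole at the origin → type 1 system.
K_a = lim_{s→0} s^2·L(s) = 0; the steady-state error to this parabolic input grows without bound.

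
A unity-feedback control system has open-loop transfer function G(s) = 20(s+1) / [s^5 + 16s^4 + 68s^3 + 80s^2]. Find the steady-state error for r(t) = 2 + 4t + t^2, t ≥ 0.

8

Factoring s^2 from the denominator leaves a polynomial with constant term 80, so the system is type 2. Taking each input component in turn:
  • 2: tracked with zero error.
  • 4t: tracked with zero error.
  • t^2: e_ss = 2/K_a with K_a=0.25 → 8.
Total e_ss = 8.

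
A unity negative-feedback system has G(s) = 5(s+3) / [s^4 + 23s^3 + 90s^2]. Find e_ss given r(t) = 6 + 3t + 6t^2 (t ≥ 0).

Lowest-order denominator term is 90s^2, so the open loop has 2 poles at the origin → type 2 system. Taking each input component in turn:
  • 6: tracked with zero error.
  • 3t: tracked with zero error.
  • 6t^2: e_ss = 12/K_a with K_a=1/6 → 72.
Total e_ss = 72.

72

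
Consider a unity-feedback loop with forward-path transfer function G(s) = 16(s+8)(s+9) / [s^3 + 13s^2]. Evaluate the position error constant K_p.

K_p = lim_{s→0} G(s); with 2 poles at the origin the limit diverges, so K_p = ∞.

infinity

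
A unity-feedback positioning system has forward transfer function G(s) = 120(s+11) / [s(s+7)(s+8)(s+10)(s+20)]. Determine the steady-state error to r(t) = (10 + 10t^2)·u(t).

infinity

The open loop has one pole at the origin → type 1 system. Treating each term separately:
  • 10: tracked with zero error.
  • 10t^2: a type-1 system cannot track it, e_ss → ∞.
The unbounded component dominates.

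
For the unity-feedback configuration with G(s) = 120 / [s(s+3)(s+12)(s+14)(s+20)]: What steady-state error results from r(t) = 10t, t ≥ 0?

840

One free integrator in G(s): this is a type 1 system.
K_v = lim_{s→0} s·G(s) = 120 / (3·12·14·20) = 1/84.
e_ss = 10/K_v = 10/(1/84) = 840.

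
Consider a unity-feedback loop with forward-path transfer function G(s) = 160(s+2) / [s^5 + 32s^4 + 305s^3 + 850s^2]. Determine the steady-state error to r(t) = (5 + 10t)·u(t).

0

The denominator has no term below 850s^2 — 2 poles at s=0, type 2. Taking each input component in turn:
  • 5: tracked with zero error.
  • 10t: tracked with zero error.
Total e_ss = 0.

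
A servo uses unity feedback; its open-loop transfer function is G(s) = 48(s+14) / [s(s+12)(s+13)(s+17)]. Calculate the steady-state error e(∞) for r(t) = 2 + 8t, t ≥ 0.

221/7

System type = 1 (one pole at s=0). By superposition:
  • 2: tracked with zero error.
  • 8t: e_ss = 8/K_v with K_v=56/221 → 221/7.
Total e_ss = 221/7.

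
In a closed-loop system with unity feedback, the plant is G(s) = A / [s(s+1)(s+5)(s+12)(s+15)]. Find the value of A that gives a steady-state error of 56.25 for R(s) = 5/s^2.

G(s) has one factor of s in the denominator, so the system is type 1.
K_v = lim_{s→0} s·G(s) = A / (1·5·12·15) = (1/900)·A.
e_ss = 5/K_v = 56.25 ⇒ K_v = 4/45 ⇒ A = (4/45)/(1/900) = 80.

80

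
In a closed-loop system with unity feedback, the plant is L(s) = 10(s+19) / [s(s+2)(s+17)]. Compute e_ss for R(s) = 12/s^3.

L(s) has one factor of s in the denominator, so the system is type 1.
K_a = lim_{s→0} s^2·L(s) = 0; the steady-state error to this parabolic input grows without bound.

infinity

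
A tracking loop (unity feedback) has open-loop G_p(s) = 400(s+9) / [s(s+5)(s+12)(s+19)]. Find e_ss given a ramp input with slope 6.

1.9

One free integrator in G_p(s): this is a type 1 system.
K_v = lim_{s→0} s·G_p(s) = 400·9 / (5·12·19) = 60/19.
e_ss = 6/K_v = 6/(60/19) = 1.9.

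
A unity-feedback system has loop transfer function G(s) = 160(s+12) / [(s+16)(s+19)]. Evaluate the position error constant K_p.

120/19

The open loop has no poles at the origin → type 0 system.
K_p = lim_{s→0} G(s) = 160·12 / (16·19) = 120/19.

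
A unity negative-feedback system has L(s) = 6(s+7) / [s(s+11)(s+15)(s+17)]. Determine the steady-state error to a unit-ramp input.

The open loop has one pole at the origin → type 1 system.
K_v = lim_{s→0} s·L(s) = 6·7 / (11·15·17) = 14/935.
e_ss = 1/K_v = 1/(14/935) = 935/14.

935/14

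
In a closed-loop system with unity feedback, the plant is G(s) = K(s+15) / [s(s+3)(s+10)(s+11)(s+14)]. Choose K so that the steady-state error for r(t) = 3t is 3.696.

250

The open loop has one pole at the origin → type 1 system.
K_v = lim_{s→0} s·G(s) = K·15 / (3·10·11·14) = (1/308)·K.
e_ss = 3/K_v = 3.696 ⇒ K_v = 125/154 ⇒ K = (125/154)/(1/308) = 250.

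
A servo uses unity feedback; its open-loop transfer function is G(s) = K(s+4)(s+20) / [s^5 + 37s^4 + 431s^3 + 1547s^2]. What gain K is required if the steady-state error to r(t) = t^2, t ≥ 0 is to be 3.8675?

10

The denominator has no term below 1547s^2 — 2 poles at s=0, type 2.
K_a = lim_{s→0} s^2·G(s) = K·4·20 / 1547 = (80/1547)·K.
e_ss = 2/K_a = 3.8675 ⇒ K_a = 800/1547 ⇒ K = (800/1547)/(80/1547) = 10.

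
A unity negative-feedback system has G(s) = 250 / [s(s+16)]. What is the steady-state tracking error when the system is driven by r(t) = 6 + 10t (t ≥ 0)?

0.64

One free integrator in G(s): this is a type 1 system. Taking each input component in turn:
  • 6: tracked with zero error.
  • 10t: e_ss = 10/K_v with K_v=15.625 → 0.64.
Total e_ss = 0.64.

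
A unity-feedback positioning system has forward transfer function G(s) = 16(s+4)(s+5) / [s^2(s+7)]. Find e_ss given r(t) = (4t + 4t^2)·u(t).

The open loop has two poles at the origin → type 2 system. By superposition:
  • 4t: tracked with zero error.
  • 4t^2: e_ss = 8/K_a with K_a=320/7 → 0.175.
Total e_ss = 0.175.

0.175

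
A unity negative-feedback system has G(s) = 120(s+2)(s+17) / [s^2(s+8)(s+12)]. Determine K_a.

System type = 2 (two poles at s=0).
K_a = lim_{s→0} s^2·G(s) = 120·2·17 / (8·12) = 42.5.

42.5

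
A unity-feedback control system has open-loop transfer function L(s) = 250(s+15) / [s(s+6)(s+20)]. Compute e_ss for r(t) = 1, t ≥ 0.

L(s) has one factor of s in the denominator, so the system is type 1.
A type-1 system has K_p = ∞, so it tracks a step input with zero steady-state error.

0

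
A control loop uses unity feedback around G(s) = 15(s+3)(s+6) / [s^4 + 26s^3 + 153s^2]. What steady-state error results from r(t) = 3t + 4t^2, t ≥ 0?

68/15

Lowest-order denominator term is 153s^2, so the open loop has 2 poles at the origin → type 2 system. Taking each input component in turn:
  • 3t: tracked with zero error.
  • 4t^2: e_ss = 8/K_a with K_a=30/17 → 68/15.
Total e_ss = 68/15.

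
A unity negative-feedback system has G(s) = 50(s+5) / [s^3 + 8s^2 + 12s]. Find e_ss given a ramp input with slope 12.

0.576

The denominator has no term below 12s — 1 pole at s=0, type 1.
K_v = lim_{s→0} s·G(s) = 50·5 / 12 = 125/6.
e_ss = 12/K_v = 12/(125/6) = 0.576.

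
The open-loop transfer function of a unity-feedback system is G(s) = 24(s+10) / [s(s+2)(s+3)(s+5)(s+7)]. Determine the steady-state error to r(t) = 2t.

1.75

One free integrator in G(s): this is a type 1 system.
K_v = lim_{s→0} s·G(s) = 24·10 / (2·3·5·7) = 8/7.
e_ss = 2/K_v = 2/(8/7) = 1.75.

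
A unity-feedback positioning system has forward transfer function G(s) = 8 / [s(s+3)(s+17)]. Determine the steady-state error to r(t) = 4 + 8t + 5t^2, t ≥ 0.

One free integrator in G(s): this is a type 1 system. Treating each term separately:
  • 4: tracked with zero error.
  • 8t: e_ss = 8/K_v with K_v=8/51 → 51.
  • 5t^2: a type-1 system cannot track it, e_ss → ∞.
The unbounded component dominates.

infinity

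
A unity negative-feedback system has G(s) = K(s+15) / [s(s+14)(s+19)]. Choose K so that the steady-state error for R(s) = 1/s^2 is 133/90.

12

One free integrator in G(s): this is a type 1 system.
K_v = lim_{s→0} s·G(s) = K·15 / (14·19) = (15/266)·K.
e_ss = 1/K_v = 133/90 ⇒ K_v = 90/133 ⇒ K = (90/133)/(15/266) = 12.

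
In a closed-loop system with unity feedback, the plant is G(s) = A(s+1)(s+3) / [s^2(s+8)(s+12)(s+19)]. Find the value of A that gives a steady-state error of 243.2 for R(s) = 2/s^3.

5

System type = 2 (two poles at s=0).
K_a = lim_{s→0} s^2·G(s) = A·1·3 / (8·12·19) = (1/608)·A.
e_ss = 2/K_a = 243.2 ⇒ K_a = 5/608 ⇒ A = (5/608)/(1/608) = 5.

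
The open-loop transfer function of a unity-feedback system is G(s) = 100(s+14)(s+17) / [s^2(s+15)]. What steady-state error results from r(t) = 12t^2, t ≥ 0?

System type = 2 (two poles at s=0).
K_a = lim_{s→0} s^2·G(s) = 100·14·17 / (15) = 4760/3.
r(t) = 12t^2 gives R(s) = 24/s^3.
e_ss = 24/K_a = 24/(4760/3) = 9/595.

9/595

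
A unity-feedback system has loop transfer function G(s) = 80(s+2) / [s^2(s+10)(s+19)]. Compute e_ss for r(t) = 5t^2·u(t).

11.875

Two free integrators in G(s): this is a type 2 system.
K_a = lim_{s→0} s^2·G(s) = 80·2 / (10·19) = 16/19.
r(t) = 5t^2 gives R(s) = 10/s^3.
e_ss = 10/K_a = 10/(16/19) = 11.875.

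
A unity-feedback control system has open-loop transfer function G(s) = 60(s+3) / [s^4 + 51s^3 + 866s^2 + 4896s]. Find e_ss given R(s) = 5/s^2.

136

Factoring s from the denominator leaves a polynomial with constant term 4896, so the system is type 1.
K_v = lim_{s→0} s·G(s) = 60·3 / 4896 = 5/136.
e_ss = 5/K_v = 5/(5/136) = 136.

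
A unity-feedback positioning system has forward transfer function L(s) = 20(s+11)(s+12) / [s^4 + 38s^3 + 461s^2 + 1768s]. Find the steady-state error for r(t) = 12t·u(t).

Factoring s from the denominator leaves a polynomial with constant term 1768, so the system is type 1.
K_v = lim_{s→0} s·L(s) = 20·11·12 / 1768 = 330/221.
e_ss = 12/K_v = 12/(330/221) = 442/55.

442/55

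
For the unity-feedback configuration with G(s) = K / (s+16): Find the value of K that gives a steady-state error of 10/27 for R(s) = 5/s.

The open loop has no poles at the origin → type 0 system.
K_p = lim_{s→0} G(s) = K / (16) = 0.0625·K.
e_ss = 5/(1 + K_p) = 10/27 ⇒ 1 + 0.0625·K = 13.5 ⇒ K = 200.

200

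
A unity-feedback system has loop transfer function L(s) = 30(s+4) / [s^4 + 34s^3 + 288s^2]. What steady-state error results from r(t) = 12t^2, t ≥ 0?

Factoring s^2 from the denominator leaves a polynomial with constant term 288, so the system is type 2.
K_a = lim_{s→0} s^2·L(s) = 30·4 / 288 = 5/12.
r(t) = 12t^2 gives R(s) = 24/s^3.
e_ss = 24/K_a = 24/(5/12) = 57.6.

57.6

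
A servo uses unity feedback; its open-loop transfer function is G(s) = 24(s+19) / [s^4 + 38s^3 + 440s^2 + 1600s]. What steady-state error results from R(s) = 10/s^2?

2000/57

The denominator has no term below 1600s — 1 pole at s=0, type 1.
K_v = lim_{s→0} s·G(s) = 24·19 / 1600 = 0.285.
e_ss = 10/K_v = 10/0.285 = 2000/57.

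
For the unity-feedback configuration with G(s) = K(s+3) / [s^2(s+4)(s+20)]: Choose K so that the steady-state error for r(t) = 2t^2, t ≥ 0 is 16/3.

20

G(s) has two factors of s in the denominator, so the system is type 2.
K_a = lim_{s→0} s^2·G(s) = K·3 / (4·20) = 0.0375·K.
e_ss = 4/K_a = 16/3 ⇒ K_a = 0.75 ⇒ K = 0.75/0.0375 = 20.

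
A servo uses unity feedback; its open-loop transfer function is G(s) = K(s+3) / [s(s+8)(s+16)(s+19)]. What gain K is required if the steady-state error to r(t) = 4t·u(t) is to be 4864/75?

50

The open loop has one pole at the origin → type 1 system.
K_v = lim_{s→0} s·G(s) = K·3 / (8·16·19) = (3/2432)·K.
e_ss = 4/K_v = 4864/75 ⇒ K_v = 75/1216 ⇒ K = (75/1216)/(3/2432) = 50.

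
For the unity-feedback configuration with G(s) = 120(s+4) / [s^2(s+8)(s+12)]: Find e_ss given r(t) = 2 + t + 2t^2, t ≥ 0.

G(s) has two factors of s in the denominator, so the system is type 2. By superposition:
  • 2: tracked with zero error.
  • t: tracked with zero error.
  • 2t^2: e_ss = 4/K_a with K_a=5 → 0.8.
Total e_ss = 0.8.

0.8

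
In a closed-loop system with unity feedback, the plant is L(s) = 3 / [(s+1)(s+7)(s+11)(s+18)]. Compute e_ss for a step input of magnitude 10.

No free integrators in L(s): this is a type 0 system.
K_p = lim_{s→0} L(s) = 3 / (1·7·11·18) = 1/462.
e_ss = 10/(1 + K_p) = 10/(463/462) = 4620/463.

4620/463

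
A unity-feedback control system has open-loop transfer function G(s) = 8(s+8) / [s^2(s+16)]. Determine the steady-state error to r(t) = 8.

System type = 2 (two poles at s=0).
A type-2 system has K_p = ∞, so it tracks a step input with zero steady-state error.

0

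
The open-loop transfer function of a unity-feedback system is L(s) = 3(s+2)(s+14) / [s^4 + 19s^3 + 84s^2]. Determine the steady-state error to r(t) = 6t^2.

Factoring s^2 from the denominator leaves a polynomial with constant term 84, so the system is type 2.
K_a = lim_{s→0} s^2·L(s) = 3·2·14 / 84 = 1.
r(t) = 6t^2 gives R(s) = 12/s^3.
e_ss = 12/K_a = 12/1 = 12.

12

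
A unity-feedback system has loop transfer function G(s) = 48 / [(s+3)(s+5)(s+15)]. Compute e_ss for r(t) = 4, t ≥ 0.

No free integrators in G(s): this is a type 0 system.
K_p = lim_{s→0} G(s) = 48 / (3·5·15) = 16/75.
e_ss = 4/(1 + K_p) = 4/(91/75) = 300/91.

300/91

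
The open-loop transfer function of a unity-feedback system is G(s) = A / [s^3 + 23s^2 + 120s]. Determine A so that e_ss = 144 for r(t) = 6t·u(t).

5

Lowest-order denominator term is 120s, so the open loop has 1 pole at the origin → type 1 system.
K_v = lim_{s→0} s·G(s) = A / 120 = (1/120)·A.
e_ss = 6/K_v = 144 ⇒ K_v = 1/24 ⇒ A = (1/24)/(1/120) = 5.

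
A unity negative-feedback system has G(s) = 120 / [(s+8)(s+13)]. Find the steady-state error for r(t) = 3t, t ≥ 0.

G(s) has no factors of s in the denominator, so the system is type 0.
K_v = lim_{s→0} s·G(s) = 0; the steady-state error to this ramp input grows without bound.

infinity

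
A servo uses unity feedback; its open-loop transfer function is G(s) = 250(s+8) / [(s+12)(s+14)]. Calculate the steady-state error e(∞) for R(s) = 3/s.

63/271

No free integrators in G(s): this is a type 0 system.
K_p = lim_{s→0} G(s) = 250·8 / (12·14) = 250/21.
e_ss = 3/(1 + K_p) = 3/(271/21) = 63/271.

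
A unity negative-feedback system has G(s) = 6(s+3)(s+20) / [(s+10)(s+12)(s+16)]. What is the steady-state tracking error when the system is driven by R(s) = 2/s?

System type = 0 (no poles at s=0).
K_p = lim_{s→0} G(s) = 6·3·20 / (10·12·16) = 0.1875.
e_ss = 2/(1 + K_p) = 2/1.1875 = 32/19.

32/19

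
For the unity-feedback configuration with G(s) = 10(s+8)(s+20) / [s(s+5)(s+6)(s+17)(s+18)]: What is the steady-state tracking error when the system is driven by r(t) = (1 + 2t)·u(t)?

11.475

One free integrator in G(s): this is a type 1 system. Taking each input component in turn:
  • 1: tracked with zero error.
  • 2t: e_ss = 2/K_v with K_v=80/459 → 11.475.
Total e_ss = 11.475.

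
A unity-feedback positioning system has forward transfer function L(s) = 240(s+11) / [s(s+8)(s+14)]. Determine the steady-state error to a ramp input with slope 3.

The open loop has one pole at the origin → type 1 system.
K_v = lim_{s→0} s·L(s) = 240·11 / (8·14) = 165/7.
e_ss = 3/K_v = 3/(165/7) = 7/55.

7/55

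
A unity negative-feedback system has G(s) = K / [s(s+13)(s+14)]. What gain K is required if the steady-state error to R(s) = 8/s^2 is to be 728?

System type = 1 (one pole at s=0).
K_v = lim_{s→0} s·G(s) = K / (13·14) = (1/182)·K.
e_ss = 8/K_v = 728 ⇒ K_v = 1/91 ⇒ K = (1/91)/(1/182) = 2.

2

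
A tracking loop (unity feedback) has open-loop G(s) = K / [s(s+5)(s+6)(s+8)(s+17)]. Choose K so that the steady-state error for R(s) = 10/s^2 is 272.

150

The open loop has one pole at the origin → type 1 system.
K_v = lim_{s→0} s·G(s) = K / (5·6·8·17) = (1/4080)·K.
e_ss = 10/K_v = 272 ⇒ K_v = 5/136 ⇒ K = (5/136)/(1/4080) = 150.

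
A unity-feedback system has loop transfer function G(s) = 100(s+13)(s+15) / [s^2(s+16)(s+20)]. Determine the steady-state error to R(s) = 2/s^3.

The open loop has two poles at the origin → type 2 system.
K_a = lim_{s→0} s^2·G(s) = 100·13·15 / (16·20) = 60.9375.
r(t) = t^2 gives R(s) = 2/s^3.
e_ss = 2/K_a = 2/60.9375 = 32/975.

32/975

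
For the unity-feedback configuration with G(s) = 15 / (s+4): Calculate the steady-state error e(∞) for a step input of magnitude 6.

System type = 0 (no poles at s=0).
K_p = lim_{s→0} G(s) = 15 / (4) = 3.75.
e_ss = 6/(1 + K_p) = 6/4.75 = 24/19.

24/19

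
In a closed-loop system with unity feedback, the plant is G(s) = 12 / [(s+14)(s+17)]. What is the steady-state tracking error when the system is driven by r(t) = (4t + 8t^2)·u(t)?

No free integrators in G(s): this is a type 0 system. By superposition:
  • 4t: a type-0 system cannot track it, e_ss → ∞.
  • 8t^2: a type-0 system cannot track it, e_ss → ∞.
The unbounded component dominates.

infinity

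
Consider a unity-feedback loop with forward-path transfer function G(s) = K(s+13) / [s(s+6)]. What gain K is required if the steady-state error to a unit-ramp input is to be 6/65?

5

System type = 1 (one pole at s=0).
K_v = lim_{s→0} s·G(s) = K·13 / (6) = (13/6)·K.
e_ss = 1/K_v = 6/65 ⇒ K_v = 65/6 ⇒ K = (65/6)/(13/6) = 5.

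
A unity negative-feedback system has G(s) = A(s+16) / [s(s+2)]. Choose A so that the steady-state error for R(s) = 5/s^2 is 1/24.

15

The open loop has one pole at the origin → type 1 system.
K_v = lim_{s→0} s·G(s) = A·16 / (2) = 8·A.
e_ss = 5/K_v = 1/24 ⇒ K_v = 120 ⇒ A = 120/8 = 15.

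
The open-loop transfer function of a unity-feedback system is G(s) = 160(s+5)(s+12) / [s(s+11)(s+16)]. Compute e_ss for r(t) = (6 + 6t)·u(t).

The open loop has one pole at the origin → type 1 system. Treating each term separately:
  • 6: tracked with zero error.
  • 6t: e_ss = 6/K_v with K_v=600/11 → 0.11.
Total e_ss = 0.11.

0.11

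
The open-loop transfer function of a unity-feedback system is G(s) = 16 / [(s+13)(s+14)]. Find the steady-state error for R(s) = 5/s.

G(s) has no factors of s in the denominator, so the system is type 0.
K_p = lim_{s→0} G(s) = 16 / (13·14) = 8/91.
e_ss = 5/(1 + K_p) = 5/(99/91) = 455/99.

455/99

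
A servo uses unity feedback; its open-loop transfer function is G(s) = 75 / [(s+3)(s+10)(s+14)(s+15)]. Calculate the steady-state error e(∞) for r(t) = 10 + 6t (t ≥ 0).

G(s) has no factors of s in the denominator, so the system is type 0. Taking each input component in turn:
  • 10: e_ss = 10/(1+K_p) with K_p=1/84 → 168/17.
  • 6t: a type-0 system cannot track it, e_ss → ∞.
The unbounded component dominates.

infinity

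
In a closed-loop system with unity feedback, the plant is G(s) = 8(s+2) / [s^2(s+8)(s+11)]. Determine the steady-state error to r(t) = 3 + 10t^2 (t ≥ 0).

110

Two free integrators in G(s): this is a type 2 system. Treating each term separately:
  • 3: tracked with zero error.
  • 10t^2: e_ss = 20/K_a with K_a=2/11 → 110.
Total e_ss = 110.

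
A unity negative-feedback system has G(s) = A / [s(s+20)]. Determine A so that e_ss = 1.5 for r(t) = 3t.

G(s) has one factor of s in the denominator, so the system is type 1.
K_v = lim_{s→0} s·G(s) = A / (20) = 0.05·A.
e_ss = 3/K_v = 1.5 ⇒ K_v = 2 ⇒ A = 2/0.05 = 40.

40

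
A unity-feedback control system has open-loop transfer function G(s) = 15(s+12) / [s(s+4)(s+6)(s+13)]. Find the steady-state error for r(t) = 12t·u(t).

One free integrator in G(s): this is a type 1 system.
K_v = lim_{s→0} s·G(s) = 15·12 / (4·6·13) = 15/26.
e_ss = 12/K_v = 12/(15/26) = 20.8.

20.8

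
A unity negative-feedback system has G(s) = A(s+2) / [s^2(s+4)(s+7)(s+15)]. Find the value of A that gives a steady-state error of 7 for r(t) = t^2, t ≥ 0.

The open loop has two poles at the origin → type 2 system.
K_a = lim_{s→0} s^2·G(s) = A·2 / (4·7·15) = (1/210)·A.
e_ss = 2/K_a = 7 ⇒ K_a = 2/7 ⇒ A = (2/7)/(1/210) = 60.

60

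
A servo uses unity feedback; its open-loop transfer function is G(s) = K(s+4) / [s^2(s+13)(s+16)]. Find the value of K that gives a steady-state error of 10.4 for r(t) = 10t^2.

100

Two free integrators in G(s): this is a type 2 system.
K_a = lim_{s→0} s^2·G(s) = K·4 / (13·16) = (1/52)·K.
e_ss = 20/K_a = 10.4 ⇒ K_a = 25/13 ⇒ K = (25/13)/(1/52) = 100.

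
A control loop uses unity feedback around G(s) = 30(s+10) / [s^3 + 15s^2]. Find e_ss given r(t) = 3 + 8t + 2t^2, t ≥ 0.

The denominator has no term below 15s^2 — 2 poles at s=0, type 2. By superposition:
  • 3: tracked with zero error.
  • 8t: tracked with zero error.
  • 2t^2: e_ss = 4/K_a with K_a=20 → 0.2.
Total e_ss = 0.2.

0.2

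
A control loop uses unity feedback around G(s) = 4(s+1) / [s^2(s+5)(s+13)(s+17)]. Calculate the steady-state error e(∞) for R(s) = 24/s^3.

6630

Two free integrators in G(s): this is a type 2 system.
K_a = lim_{s→0} s^2·G(s) = 4·1 / (5·13·17) = 4/1105.
r(t) = 12t^2 gives R(s) = 24/s^3.
e_ss = 24/K_a = 24/(4/1105) = 6630.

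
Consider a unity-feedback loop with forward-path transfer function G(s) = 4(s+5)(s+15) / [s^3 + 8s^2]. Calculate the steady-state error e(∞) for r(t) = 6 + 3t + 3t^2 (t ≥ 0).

Lowest-order denominator term is 8s^2, so the open loop has 2 poles at the origin → type 2 system. Treating each term separately:
  • 6: tracked with zero error.
  • 3t: tracked with zero error.
  • 3t^2: e_ss = 6/K_a with K_a=37.5 → 0.16.
Total e_ss = 0.16.

0.16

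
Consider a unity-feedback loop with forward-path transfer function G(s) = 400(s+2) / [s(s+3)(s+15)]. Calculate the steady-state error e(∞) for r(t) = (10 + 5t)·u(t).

One free integrator in G(s): this is a type 1 system. Treating each term separately:
  • 10: tracked with zero error.
  • 5t: e_ss = 5/K_v with K_v=160/9 → 9/32.
Total e_ss = 9/32.

9/32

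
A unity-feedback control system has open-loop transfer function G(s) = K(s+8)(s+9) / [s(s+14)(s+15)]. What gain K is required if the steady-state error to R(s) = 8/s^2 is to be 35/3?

2

G(s) has one factor of s in the denominator, so the system is type 1.
K_v = lim_{s→0} s·G(s) = K·8·9 / (14·15) = (12/35)·K.
e_ss = 8/K_v = 35/3 ⇒ K_v = 24/35 ⇒ K = (24/35)/(12/35) = 2.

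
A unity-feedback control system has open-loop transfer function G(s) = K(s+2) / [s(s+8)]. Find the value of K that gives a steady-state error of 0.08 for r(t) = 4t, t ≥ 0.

200

G(s) has one factor of s in the denominator, so the system is type 1.
K_v = lim_{s→0} s·G(s) = K·2 / (8) = 0.25·K.
e_ss = 4/K_v = 0.08 ⇒ K_v = 50 ⇒ K = 50/0.25 = 200.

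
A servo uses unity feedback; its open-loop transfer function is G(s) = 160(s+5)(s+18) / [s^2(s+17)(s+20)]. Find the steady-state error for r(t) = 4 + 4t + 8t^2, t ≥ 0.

17/45

G(s) has two factors of s in the denominator, so the system is type 2. Taking each input component in turn:
  • 4: tracked with zero error.
  • 4t: tracked with zero error.
  • 8t^2: e_ss = 16/K_a with K_a=720/17 → 17/45.
Total e_ss = 17/45.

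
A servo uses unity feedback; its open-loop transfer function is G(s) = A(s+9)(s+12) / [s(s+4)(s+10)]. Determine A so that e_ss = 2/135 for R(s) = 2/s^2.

The open loop has one pole at the origin → type 1 system.
K_v = lim_{s→0} s·G(s) = A·9·12 / (4·10) = 2.7·A.
e_ss = 2/K_v = 2/135 ⇒ K_v = 135 ⇒ A = 135/2.7 = 50.

50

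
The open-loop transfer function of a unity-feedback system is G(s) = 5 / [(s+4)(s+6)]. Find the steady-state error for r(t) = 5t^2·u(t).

infinity

System type = 0 (no poles at s=0).
For a type-0 system K_a = 0, so e_ss to a parabolic input is unbounded.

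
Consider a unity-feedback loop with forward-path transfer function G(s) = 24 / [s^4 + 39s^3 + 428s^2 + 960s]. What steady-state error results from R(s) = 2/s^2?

The denominator has no term below 960s — 1 pole at s=0, type 1.
K_v = lim_{s→0} s·G(s) = 24 / 960 = 0.025.
e_ss = 2/K_v = 2/0.025 = 80.

80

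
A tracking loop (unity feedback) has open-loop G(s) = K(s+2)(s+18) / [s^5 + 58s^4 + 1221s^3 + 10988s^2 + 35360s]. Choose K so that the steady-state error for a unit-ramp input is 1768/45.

Factoring s from the denominator leaves a polynomial with constant term 35360, so the system is type 1.
K_v = lim_{s→0} s·G(s) = K·2·18 / 35360 = (9/8840)·K.
e_ss = 1/K_v = 1768/45 ⇒ K_v = 45/1768 ⇒ K = (45/1768)/(9/8840) = 25.

25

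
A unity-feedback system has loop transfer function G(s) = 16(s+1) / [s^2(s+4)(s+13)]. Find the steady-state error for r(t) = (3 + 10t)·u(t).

Two free integrators in G(s): this is a type 2 system. By superposition:
  • 3: tracked with zero error.
  • 10t: tracked with zero error.
Total e_ss = 0.

0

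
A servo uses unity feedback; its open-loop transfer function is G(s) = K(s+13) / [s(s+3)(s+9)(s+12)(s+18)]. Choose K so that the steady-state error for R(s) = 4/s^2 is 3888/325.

150

G(s) has one factor of s in the denominator, so the system is type 1.
K_v = lim_{s→0} s·G(s) = K·13 / (3·9·12·18) = (13/5832)·K.
e_ss = 4/K_v = 3888/325 ⇒ K_v = 325/972 ⇒ K = (325/972)/(13/5832) = 150.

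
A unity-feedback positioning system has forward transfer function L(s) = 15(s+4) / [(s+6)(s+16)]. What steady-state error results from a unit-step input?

System type = 0 (no poles at s=0).
K_p = lim_{s→0} L(s) = 15·4 / (6·16) = 0.625.
e_ss = 1/(1 + K_p) = 1/1.625 = 8/13.

8/13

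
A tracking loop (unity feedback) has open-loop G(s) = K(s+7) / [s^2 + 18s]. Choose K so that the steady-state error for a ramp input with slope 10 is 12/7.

15

The denominator has no term below 18s — 1 pole at s=0, type 1.
K_v = lim_{s→0} s·G(s) = K·7 / 18 = (7/18)·K.
e_ss = 10/K_v = 12/7 ⇒ K_v = 35/6 ⇒ K = (35/6)/(7/18) = 15.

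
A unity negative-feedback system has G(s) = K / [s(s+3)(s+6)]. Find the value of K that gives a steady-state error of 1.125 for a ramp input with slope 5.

G(s) has one factor of s in the denominator, so the system is type 1.
K_v = lim_{s→0} s·G(s) = K / (3·6) = (1/18)·K.
e_ss = 5/K_v = 1.125 ⇒ K_v = 40/9 ⇒ K = (40/9)/(1/18) = 80.

80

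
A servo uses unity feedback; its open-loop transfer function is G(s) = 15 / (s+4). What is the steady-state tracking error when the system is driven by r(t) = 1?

No free integrators in G(s): this is a type 0 system.
K_p = lim_{s→0} G(s) = 15 / (4) = 3.75.
e_ss = 1/(1 + K_p) = 1/4.75 = 4/19.

4/19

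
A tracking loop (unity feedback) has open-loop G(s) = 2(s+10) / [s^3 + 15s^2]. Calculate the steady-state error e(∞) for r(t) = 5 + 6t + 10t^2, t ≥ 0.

15

Lowest-order denominator term is 15s^2, so the open loop has 2 poles at the origin → type 2 system. Treating each term separately:
  • 5: tracked with zero error.
  • 6t: tracked with zero error.
  • 10t^2: e_ss = 20/K_a with K_a=4/3 → 15.
Total e_ss = 15.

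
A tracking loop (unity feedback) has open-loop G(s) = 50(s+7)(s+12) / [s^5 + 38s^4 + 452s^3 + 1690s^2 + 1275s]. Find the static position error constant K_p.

infinity

K_p = lim_{s→0} G(s); with 1 pole at the origin the limit diverges, so K_p = ∞.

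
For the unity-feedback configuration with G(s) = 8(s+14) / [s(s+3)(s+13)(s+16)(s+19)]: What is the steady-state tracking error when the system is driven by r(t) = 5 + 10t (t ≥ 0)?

7410/7

One free integrator in G(s): this is a type 1 system. Taking each input component in turn:
  • 5: tracked with zero error.
  • 10t: e_ss = 10/K_v with K_v=7/741 → 7410/7.
Total e_ss = 7410/7.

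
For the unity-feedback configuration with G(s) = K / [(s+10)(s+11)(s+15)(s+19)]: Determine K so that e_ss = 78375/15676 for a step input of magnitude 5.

The open loop has no poles at the origin → type 0 system.
K_p = lim_{s→0} G(s) = K / (10·11·15·19) = (1/31350)·K.
e_ss = 5/(1 + K_p) = 78375/15676 ⇒ 1 + (1/31350)·K = 15676/15675 ⇒ K = 2.

2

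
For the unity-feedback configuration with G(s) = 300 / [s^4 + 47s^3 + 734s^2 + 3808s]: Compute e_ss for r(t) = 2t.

Factoring s from the denominator leaves a polynomial with constant term 3808, so the system is type 1.
K_v = lim_{s→0} s·G(s) = 300 / 3808 = 75/952.
e_ss = 2/K_v = 2/(75/952) = 1904/75.

1904/75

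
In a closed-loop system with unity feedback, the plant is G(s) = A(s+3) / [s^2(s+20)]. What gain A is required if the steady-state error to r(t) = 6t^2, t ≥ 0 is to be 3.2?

System type = 2 (two poles at s=0).
K_a = lim_{s→0} s^2·G(s) = A·3 / (20) = 0.15·A.
e_ss = 12/K_a = 3.2 ⇒ K_a = 3.75 ⇒ A = 3.75/0.15 = 25.

25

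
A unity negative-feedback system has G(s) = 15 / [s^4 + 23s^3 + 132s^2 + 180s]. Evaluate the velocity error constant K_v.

Lowest-order denominator term is 180s, so the open loop has 1 pole at the origin → type 1 system.
K_v = lim_{s→0} s·G(s) = 15 / 180 = 1/12.

1/12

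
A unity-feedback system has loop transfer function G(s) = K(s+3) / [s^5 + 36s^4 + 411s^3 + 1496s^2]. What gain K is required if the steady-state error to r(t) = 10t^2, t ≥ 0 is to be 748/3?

40

Factoring s^2 from the denominator leaves a polynomial with constant term 1496, so the system is type 2.
K_a = lim_{s→0} s^2·G(s) = K·3 / 1496 = (3/1496)·K.
e_ss = 20/K_a = 748/3 ⇒ K_a = 15/187 ⇒ K = (15/187)/(3/1496) = 40.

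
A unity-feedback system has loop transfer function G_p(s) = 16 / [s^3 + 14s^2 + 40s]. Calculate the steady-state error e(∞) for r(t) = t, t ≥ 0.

2.5

Lowest-order denominator term is 40s, so the open loop has 1 pole at the origin → type 1 system.
K_v = lim_{s→0} s·G_p(s) = 16 / 40 = 0.4.
e_ss = 1/K_v = 1/0.4 = 2.5.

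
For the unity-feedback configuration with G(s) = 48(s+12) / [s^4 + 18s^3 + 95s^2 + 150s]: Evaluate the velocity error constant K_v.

Lowest-order denominator term is 150s, so the open loop has 1 pole at the origin → type 1 system.
K_v = lim_{s→0} s·G(s) = 48·12 / 150 = 3.84.

3.84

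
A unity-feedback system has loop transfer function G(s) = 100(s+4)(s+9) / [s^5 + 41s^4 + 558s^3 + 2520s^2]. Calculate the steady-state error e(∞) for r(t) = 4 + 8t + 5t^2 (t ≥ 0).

7

The denominator has no term below 2520s^2 — 2 poles at s=0, type 2. By superposition:
  • 4: tracked with zero error.
  • 8t: tracked with zero error.
  • 5t^2: e_ss = 10/K_a with K_a=10/7 → 7.
Total e_ss = 7.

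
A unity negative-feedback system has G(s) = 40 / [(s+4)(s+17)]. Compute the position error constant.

G(s) has no factors of s in the denominator, so the system is type 0.
K_p = lim_{s→0} G(s) = 40 / (4·17) = 10/17.

10/17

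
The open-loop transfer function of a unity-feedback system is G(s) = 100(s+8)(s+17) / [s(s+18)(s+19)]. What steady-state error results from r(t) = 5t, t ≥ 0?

171/1360

G(s) has one factor of s in the denominator, so the system is type 1.
K_v = lim_{s→0} s·G(s) = 100·8·17 / (18·19) = 6800/171.
e_ss = 5/K_v = 5/(6800/171) = 171/1360.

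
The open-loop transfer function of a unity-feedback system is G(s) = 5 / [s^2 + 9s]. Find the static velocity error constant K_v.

5/9

The denominator has no term below 9s — 1 pole at s=0, type 1.
K_v = lim_{s→0} s·G(s) = 5 / 9 = 5/9.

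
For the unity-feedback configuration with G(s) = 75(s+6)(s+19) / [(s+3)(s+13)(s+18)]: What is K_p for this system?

The open loop has no poles at the origin → type 0 system.
K_p = lim_{s→0} G(s) = 75·6·19 / (3·13·18) = 475/39.

475/39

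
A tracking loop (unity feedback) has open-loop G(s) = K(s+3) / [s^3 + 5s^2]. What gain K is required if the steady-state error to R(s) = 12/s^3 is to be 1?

20

Lowest-order denominator term is 5s^2, so the open loop has 2 poles at the origin → type 2 system.
K_a = lim_{s→0} s^2·G(s) = K·3 / 5 = 0.6·K.
e_ss = 12/K_a = 1 ⇒ K_a = 12 ⇒ K = 12/0.6 = 20.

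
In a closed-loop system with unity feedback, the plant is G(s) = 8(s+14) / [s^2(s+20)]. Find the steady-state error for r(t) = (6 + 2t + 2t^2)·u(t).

5/7

The open loop has two poles at the origin → type 2 system. Treating each term separately:
  • 6: tracked with zero error.
  • 2t: tracked with zero error.
  • 2t^2: e_ss = 4/K_a with K_a=5.6 → 5/7.
Total e_ss = 5/7.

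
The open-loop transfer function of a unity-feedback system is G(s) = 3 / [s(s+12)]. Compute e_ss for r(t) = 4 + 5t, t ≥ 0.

System type = 1 (one pole at s=0). Treating each term separately:
  • 4: tracked with zero error.
  • 5t: e_ss = 5/K_v with K_v=0.25 → 20.
Total e_ss = 20.

20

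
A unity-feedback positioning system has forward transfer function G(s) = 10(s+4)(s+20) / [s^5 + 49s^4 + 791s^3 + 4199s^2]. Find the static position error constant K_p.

K_p = lim_{s→0} G(s); with 2 poles at the origin the limit diverges, so K_p = ∞.

infinity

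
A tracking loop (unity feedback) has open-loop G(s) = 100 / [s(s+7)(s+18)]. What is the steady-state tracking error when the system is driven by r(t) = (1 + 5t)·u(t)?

6.3

One free integrator in G(s): this is a type 1 system. Treating each term separately:
  • 1: tracked with zero error.
  • 5t: e_ss = 5/K_v with K_v=50/63 → 6.3.
Total e_ss = 6.3.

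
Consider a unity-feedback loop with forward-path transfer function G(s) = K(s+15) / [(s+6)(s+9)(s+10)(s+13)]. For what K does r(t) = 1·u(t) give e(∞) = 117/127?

40

No free integrators in G(s): this is a type 0 system.
K_p = lim_{s→0} G(s) = K·15 / (6·9·10·13) = (1/468)·K.
e_ss = 1/(1 + K_p) = 117/127 ⇒ 1 + (1/468)·K = 127/117 ⇒ K = 40.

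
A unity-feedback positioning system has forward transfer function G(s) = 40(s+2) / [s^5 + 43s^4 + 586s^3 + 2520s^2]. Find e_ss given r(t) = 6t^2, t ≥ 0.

The denominator has no term below 2520s^2 — 2 poles at s=0, type 2.
K_a = lim_{s→0} s^2·G(s) = 40·2 / 2520 = 2/63.
r(t) = 6t^2 gives R(s) = 12/s^3.
e_ss = 12/K_a = 12/(2/63) = 378.

378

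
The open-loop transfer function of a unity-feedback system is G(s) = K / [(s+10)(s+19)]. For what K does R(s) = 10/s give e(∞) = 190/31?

120

No free integrators in G(s): this is a type 0 system.
K_p = lim_{s→0} G(s) = K / (10·19) = (1/190)·K.
e_ss = 10/(1 + K_p) = 190/31 ⇒ 1 + (1/190)·K = 31/19 ⇒ K = 120.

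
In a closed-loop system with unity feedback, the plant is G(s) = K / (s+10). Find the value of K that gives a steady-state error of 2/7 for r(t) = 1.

25

No free integrators in G(s): this is a type 0 system.
K_p = lim_{s→0} G(s) = K / (10) = 0.1·K.
e_ss = 1/(1 + K_p) = 2/7 ⇒ 1 + 0.1·K = 3.5 ⇒ K = 25.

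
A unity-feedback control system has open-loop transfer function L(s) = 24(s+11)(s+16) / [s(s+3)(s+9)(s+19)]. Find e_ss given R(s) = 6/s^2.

System type = 1 (one pole at s=0).
K_v = lim_{s→0} s·L(s) = 24·11·16 / (3·9·19) = 1408/171.
e_ss = 6/K_v = 6/(1408/171) = 513/704.

513/704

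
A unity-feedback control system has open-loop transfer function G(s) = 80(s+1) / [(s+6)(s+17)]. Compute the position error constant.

No free integrators in G(s): this is a type 0 system.
K_p = lim_{s→0} G(s) = 80·1 / (6·17) = 40/51.

40/51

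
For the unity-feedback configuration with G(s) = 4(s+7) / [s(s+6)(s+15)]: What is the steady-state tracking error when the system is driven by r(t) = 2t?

G(s) has one factor of s in the denominator, so the system is type 1.
K_v = lim_{s→0} s·G(s) = 4·7 / (6·15) = 14/45.
e_ss = 2/K_v = 2/(14/45) = 45/7.

45/7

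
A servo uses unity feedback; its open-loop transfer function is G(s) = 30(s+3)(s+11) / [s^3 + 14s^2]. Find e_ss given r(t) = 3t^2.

14/165

Factoring s^2 from the denominator leaves a polynomial with constant term 14, so the system is type 2.
K_a = lim_{s→0} s^2·G(s) = 30·3·11 / 14 = 495/7.
r(t) = 3t^2 gives R(s) = 6/s^3.
e_ss = 6/K_a = 6/(495/7) = 14/165.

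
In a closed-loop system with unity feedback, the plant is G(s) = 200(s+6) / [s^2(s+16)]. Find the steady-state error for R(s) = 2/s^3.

2/75

G(s) has two factors of s in the denominator, so the system is type 2.
K_a = lim_{s→0} s^2·G(s) = 200·6 / (16) = 75.
r(t) = t^2 gives R(s) = 2/s^3.
e_ss = 2/K_a = 2/75.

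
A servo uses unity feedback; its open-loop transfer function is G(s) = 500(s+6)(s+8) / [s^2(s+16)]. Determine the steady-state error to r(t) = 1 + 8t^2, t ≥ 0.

G(s) has two factors of s in the denominator, so the system is type 2. Taking each input component in turn:
  • 1: tracked with zero error.
  • 8t^2: e_ss = 16/K_a with K_a=1500 → 4/375.
Total e_ss = 4/375.

4/375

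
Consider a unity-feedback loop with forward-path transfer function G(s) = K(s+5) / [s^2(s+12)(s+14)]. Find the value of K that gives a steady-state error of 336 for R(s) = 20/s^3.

System type = 2 (two poles at s=0).
K_a = lim_{s→0} s^2·G(s) = K·5 / (12·14) = (5/168)·K.
e_ss = 20/K_a = 336 ⇒ K_a = 5/84 ⇒ K = (5/84)/(5/168) = 2.

2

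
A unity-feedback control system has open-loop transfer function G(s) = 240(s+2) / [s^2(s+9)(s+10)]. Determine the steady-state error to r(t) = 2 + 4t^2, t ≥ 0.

The open loop has two poles at the origin → type 2 system. Treating each term separately:
  • 2: tracked with zero error.
  • 4t^2: e_ss = 8/K_a with K_a=16/3 → 1.5.
Total e_ss = 1.5.

1.5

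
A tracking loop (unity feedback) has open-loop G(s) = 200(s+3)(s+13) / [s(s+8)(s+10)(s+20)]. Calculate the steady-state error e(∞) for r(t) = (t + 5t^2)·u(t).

infinity

One free integrator in G(s): this is a type 1 system. Taking each input component in turn:
  • t: e_ss = 1/K_v with K_v=4.875 → 8/39.
  • 5t^2: a type-1 system cannot track it, e_ss → ∞.
The unbounded component dominates.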